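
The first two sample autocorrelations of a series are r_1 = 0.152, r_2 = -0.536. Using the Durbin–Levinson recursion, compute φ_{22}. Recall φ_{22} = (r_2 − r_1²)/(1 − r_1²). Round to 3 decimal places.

φ_{22} = (r_2 − r_1²) / (1 − r_1²)
r_1² = (0.152)² = 0.023104
Numerator = -0.536 − 0.0231 = -0.5591; denominator = 1 − 0.0231 = 0.9769
φ_{22} = -0.5591 / 0.9769 = -0.572

-0.572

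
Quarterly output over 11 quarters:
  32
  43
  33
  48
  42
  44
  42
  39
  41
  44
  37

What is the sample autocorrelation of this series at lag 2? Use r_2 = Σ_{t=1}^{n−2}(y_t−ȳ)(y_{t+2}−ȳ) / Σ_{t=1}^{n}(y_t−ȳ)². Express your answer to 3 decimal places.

0.377

Mean ȳ = (32 + 43 + 33 + 48 + 42 + 44 + 42 + 39 + 41 + 44 + 37)/11 = 40.4545
Numerator Σ_{t=1}^{9}(y_t−ȳ)(y_{t+2}−ȳ) = 88.4959
Denominator Σ(y_t−ȳ)² = 234.7273
r_2 = 88.4959 / 234.7273 = 0.377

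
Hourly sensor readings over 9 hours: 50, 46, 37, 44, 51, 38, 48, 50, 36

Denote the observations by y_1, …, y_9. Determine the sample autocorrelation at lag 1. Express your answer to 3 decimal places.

Mean ȳ = (50 + 46 + 37 + 44 + 51 + 38 + 48 + 50 + 36)/9 = 44.4444
Numerator Σ_{t=1}^{8}(y_t−ȳ)(y_{t+1}−ȳ) = -94.8642
Denominator Σ(y_t−ȳ)² = 288.2222
r_1 = -94.8642 / 288.2222 = -0.329

-0.329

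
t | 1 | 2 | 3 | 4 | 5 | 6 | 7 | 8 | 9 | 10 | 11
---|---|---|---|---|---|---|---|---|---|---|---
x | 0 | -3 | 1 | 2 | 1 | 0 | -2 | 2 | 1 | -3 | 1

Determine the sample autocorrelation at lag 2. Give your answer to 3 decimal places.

-0.412

Mean x̄ = (0 − 3 + 1 + 2 + 1 + 0 − 2 + 2 + 1 − 3 + 1)/11 = 0.0000
Numerator Σ_{t=1}^{9}(x_t−x̄)(x_{t+2}−x̄) = -14.0000
Denominator Σ(x_t−x̄)² = 34.0000
r_2 = -14.0000 / 34.0000 = -0.412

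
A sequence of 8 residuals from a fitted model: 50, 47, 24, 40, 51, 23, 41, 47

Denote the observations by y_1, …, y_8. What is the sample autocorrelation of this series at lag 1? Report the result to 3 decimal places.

Mean ȳ = (50 + 47 + 24 + 40 + 51 + 23 + 41 + 47)/8 = 40.3750
Σ(y_t−ȳ)(y_{t+1}−ȳ) = (63.7656) + (-108.4844) + (6.1406) + (-3.9844) + (-184.6094) + (-10.8594) + (4.1406) = -233.8906
Denominator Σ(y_t−ȳ)² = 863.8750
r_1 = -233.8906 / 863.8750 = -0.271

-0.271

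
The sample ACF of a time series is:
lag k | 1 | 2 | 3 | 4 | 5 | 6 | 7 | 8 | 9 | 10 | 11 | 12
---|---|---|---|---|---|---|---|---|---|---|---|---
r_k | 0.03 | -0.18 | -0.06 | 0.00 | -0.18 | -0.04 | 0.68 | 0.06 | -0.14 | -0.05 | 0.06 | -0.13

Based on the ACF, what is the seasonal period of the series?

7

The largest autocorrelation is r_7 = 0.68; the remaining lags stay at or below 0.06.
The dominant spike at lag 7 indicates a seasonal period of 7.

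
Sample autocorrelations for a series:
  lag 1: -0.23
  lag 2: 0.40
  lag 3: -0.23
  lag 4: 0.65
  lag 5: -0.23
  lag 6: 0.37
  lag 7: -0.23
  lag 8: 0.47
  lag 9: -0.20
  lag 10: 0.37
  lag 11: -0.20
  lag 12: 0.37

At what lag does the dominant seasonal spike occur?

4

The largest autocorrelation is r_4 = 0.65, with a weaker echo at lag 8 (0.47); the remaining lags stay at or below 0.40.
The dominant spike at lag 4 indicates a seasonal period of 4.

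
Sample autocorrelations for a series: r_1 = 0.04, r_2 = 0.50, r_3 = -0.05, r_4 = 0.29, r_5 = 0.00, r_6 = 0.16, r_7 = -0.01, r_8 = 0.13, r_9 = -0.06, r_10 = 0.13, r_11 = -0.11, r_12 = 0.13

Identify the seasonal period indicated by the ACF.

The largest autocorrelation is r_2 = 0.50, with weaker echoes at lags 4 (0.29) and 6 (0.16); the remaining lags stay at or below 0.13.
The dominant spike at lag 2 indicates a seasonal period of 2.

2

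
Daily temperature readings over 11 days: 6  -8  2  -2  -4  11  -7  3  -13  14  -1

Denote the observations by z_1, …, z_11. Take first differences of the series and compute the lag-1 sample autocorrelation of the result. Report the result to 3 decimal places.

-0.753

First differences Δz: -14, 10, -4, -2, 15, -18, 10, -16, 27, -15
Mean of differences = -0.7000
Numerator Σ(Δz_t−Δz̄)(Δz_{t+1}−Δz̄) = -1634.0900
Denominator Σ(Δz_t−Δz̄)² = 2170.1000
r_1(Δz) = -1634.0900 / 2170.1000 = -0.753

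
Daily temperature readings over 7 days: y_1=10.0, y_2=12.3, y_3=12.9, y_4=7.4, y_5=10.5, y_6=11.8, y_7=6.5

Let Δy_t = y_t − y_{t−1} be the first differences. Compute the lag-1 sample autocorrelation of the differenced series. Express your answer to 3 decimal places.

First differences Δy: 2.3, 0.6, -5.5, 3.1, 1.3, -5.3
Mean of differences = -0.5833
Numerator Σ(Δy_t−Δȳ)(Δy_{t+1}−Δȳ) = -22.4619
Denominator Σ(Δy_t−Δȳ)² = 73.2483
r_1(Δy) = -22.4619 / 73.2483 = -0.307

-0.307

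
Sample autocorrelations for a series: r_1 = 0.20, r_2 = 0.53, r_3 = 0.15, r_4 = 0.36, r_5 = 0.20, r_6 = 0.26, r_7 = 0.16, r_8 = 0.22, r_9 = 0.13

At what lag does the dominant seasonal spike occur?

2

The largest autocorrelation is r_2 = 0.53, with weaker echoes at lags 4 (0.36), 6 (0.26) and 8 (0.22); the remaining lags stay at or below 0.20.
The dominant spike at lag 2 indicates a seasonal period of 2.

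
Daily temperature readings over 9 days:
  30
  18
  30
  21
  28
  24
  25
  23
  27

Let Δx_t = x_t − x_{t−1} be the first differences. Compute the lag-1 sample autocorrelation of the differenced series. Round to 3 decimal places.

-0.783

First differences Δx: -12, 12, -9, 7, -4, 1, -2, 4
Mean of differences = -0.3750
Numerator Σ(Δx_t−Δx̄)(Δx_{t+1}−Δx̄) = -355.2656
Denominator Σ(Δx_t−Δx̄)² = 453.8750
r_1(Δx) = -355.2656 / 453.8750 = -0.783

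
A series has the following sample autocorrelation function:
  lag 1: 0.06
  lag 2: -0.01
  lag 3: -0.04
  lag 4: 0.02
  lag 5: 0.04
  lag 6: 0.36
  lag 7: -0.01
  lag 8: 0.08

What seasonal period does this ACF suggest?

6

The largest autocorrelation is r_6 = 0.36; the remaining lags stay at or below 0.08.
The dominant spike at lag 6 indicates a seasonal period of 6.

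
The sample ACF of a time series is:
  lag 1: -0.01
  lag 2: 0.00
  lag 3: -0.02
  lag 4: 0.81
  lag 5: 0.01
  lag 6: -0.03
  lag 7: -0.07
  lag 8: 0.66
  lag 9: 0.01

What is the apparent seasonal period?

The largest autocorrelation is r_4 = 0.81, with a weaker echo at lag 8 (0.66); the remaining lags stay at or below 0.01.
The dominant spike at lag 4 indicates a seasonal period of 4.

4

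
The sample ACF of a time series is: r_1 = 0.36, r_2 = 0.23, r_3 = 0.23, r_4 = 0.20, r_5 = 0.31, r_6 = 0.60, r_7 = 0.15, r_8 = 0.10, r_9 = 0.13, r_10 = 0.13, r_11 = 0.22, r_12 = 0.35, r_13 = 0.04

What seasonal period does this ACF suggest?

6

The largest autocorrelation is r_6 = 0.60; the remaining lags stay at or below 0.36. The elevated value at lag 1 (0.36), dropping to 0.23 at lag 2, reflects decaying short-term dependence rather than seasonality.
The dominant spike at lag 6 indicates a seasonal period of 6.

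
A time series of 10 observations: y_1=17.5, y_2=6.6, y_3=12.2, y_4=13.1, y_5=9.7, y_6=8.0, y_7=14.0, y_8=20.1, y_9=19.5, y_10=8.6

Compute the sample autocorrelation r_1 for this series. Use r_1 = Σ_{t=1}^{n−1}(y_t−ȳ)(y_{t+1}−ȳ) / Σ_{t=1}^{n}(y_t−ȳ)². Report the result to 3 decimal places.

Mean ȳ = (17.5 + 6.6 + 12.2 + 13.1 + 9.7 + 8.0 + 14.0 + 20.1 + 19.5 + 8.6)/10 = 12.9300
Numerator Σ_{t=1}^{9}(y_t−ȳ)(y_{t+1}−ȳ) = 11.9991
Denominator Σ(y_t−ȳ)² = 210.7210
r_1 = 11.9991 / 210.7210 = 0.057

0.057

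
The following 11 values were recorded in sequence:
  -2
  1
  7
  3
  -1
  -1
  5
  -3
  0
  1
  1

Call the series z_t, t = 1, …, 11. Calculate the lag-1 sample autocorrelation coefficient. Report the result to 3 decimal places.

Mean z̄ = (-2 + 1 + 7 + 3 − 1 − 1 + 5 − 3 + 0 + 1 + 1)/11 = 1.0000
Numerator Σ_{t=1}^{10}(z_t−z̄)(z_{t+1}−z̄) = -8.0000
Denominator Σ(z_t−z̄)² = 90.0000
r_1 = -8.0000 / 90.0000 = -0.089

-0.089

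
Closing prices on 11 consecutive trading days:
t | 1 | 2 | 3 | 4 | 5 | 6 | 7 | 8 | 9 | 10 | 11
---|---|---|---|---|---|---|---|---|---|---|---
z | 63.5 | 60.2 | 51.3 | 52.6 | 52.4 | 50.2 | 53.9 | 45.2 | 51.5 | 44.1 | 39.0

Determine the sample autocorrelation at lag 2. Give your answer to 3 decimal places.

0.129

Mean z̄ = (63.5 + 60.2 + 51.3 + 52.6 + 52.4 + 50.2 + 53.9 + 45.2 + 51.5 + 44.1 + 39.0)/11 = 51.2636
Numerator Σ_{t=1}^{9}(z_t−z̄)(z_{t+2}−z̄) = 61.6146
Denominator Σ(z_t−z̄)² = 479.2855
r_2 = 61.6146 / 479.2855 = 0.129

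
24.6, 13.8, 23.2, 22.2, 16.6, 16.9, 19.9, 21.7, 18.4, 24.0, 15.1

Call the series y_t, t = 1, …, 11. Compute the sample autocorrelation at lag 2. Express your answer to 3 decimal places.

Mean ȳ = (24.6 + 13.8 + 23.2 + 22.2 + 16.6 + 16.9 + 19.9 + 21.7 + 18.4 + 24.0 + 15.1)/11 = 19.6727
Numerator Σ_{t=1}^{9}(y_t−ȳ)(y_{t+2}−ȳ) = -7.3242
Denominator Σ(y_t−ȳ)² = 140.1418
r_2 = -7.3242 / 140.1418 = -0.052

-0.052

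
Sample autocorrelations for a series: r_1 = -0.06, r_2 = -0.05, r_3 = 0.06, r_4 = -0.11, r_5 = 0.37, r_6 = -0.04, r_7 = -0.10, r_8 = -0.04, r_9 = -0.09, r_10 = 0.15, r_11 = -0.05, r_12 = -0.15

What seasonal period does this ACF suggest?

The largest autocorrelation is r_5 = 0.37, with a weaker echo at lag 10 (0.15); the remaining lags stay at or below 0.06.
The dominant spike at lag 5 indicates a seasonal period of 5.

5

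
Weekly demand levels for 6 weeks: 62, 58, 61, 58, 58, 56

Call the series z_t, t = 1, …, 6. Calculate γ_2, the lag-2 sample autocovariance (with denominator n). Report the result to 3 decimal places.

1.352

Mean z̄ = (62 + 58 + 61 + 58 + 58 + 56)/6 = 58.8333
Deviations: 3.1667, -0.8333, 2.1667, -0.8333, -0.8333, -2.8333
Σ_{t=1}^{4}(z_t−z̄)(z_{t+2}−z̄) = 8.1111
γ_2 = 8.1111 / 6 = 1.352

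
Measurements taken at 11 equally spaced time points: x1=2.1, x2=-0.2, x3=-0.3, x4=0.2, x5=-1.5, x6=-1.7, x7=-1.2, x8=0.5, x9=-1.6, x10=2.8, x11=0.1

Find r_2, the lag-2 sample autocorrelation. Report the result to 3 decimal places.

0.144

Mean x̄ = (2.1 − 0.2 − 0.3 + 0.2 − 1.5 − 1.7 − 1.2 + 0.5 − 1.6 + 2.8 + 0.1)/11 = -0.0727
Numerator Σ_{t=1}^{9}(x_t−x̄)(x_{t+2}−x̄) = 3.1321
Denominator Σ(x_t−x̄)² = 21.7618
r_2 = 3.1321 / 21.7618 = 0.144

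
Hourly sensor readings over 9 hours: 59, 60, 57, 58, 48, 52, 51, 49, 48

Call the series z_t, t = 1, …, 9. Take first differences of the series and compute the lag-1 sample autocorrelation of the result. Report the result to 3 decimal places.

-0.619

First differences Δz: 1, -3, 1, -10, 4, -1, -2, -1
Mean of differences = -1.3750
Numerator Σ(Δz_t−Δz̄)(Δz_{t+1}−Δz̄) = -73.0156
Denominator Σ(Δz_t−Δz̄)² = 117.8750
r_1(Δz) = -73.0156 / 117.8750 = -0.619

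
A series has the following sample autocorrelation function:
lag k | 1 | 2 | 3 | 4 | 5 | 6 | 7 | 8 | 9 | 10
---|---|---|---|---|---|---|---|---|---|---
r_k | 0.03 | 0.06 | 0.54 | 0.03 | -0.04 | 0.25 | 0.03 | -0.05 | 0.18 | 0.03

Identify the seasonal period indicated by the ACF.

3

The largest autocorrelation is r_3 = 0.54, with weaker echoes at lags 6 (0.25) and 9 (0.18); the remaining lags stay at or below 0.06.
The dominant spike at lag 3 indicates a seasonal period of 3.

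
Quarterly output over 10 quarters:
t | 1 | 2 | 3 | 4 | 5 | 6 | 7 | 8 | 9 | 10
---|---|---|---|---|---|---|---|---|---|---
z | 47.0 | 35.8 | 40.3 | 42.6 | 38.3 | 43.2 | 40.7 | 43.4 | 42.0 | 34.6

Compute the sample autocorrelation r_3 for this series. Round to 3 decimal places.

Mean z̄ = (47.0 + 35.8 + 40.3 + 42.6 + 38.3 + 43.2 + 40.7 + 43.4 + 42.0 + 34.6)/10 = 40.7900
Σ(z_t−z̄)(z_{t+3}−z̄) = (11.2401) + (12.4251) + (-1.1809) + (-0.1629) + (-6.4989) + (2.9161) + (0.5571) = 19.2957
Denominator Σ(z_t−z̄)² = 125.5890
r_3 = 19.2957 / 125.5890 = 0.154

0.154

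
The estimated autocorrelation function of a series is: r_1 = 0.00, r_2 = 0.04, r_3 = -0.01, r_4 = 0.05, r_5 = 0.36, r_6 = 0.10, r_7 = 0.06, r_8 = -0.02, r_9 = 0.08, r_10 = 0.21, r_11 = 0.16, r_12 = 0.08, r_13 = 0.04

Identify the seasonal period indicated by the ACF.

5

The largest autocorrelation is r_5 = 0.36, with a weaker echo at lag 10 (0.21); the remaining lags stay at or below 0.16.
The dominant spike at lag 5 indicates a seasonal period of 5.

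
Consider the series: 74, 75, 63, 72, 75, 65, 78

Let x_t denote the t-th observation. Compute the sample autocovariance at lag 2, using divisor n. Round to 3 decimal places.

Mean x̄ = (74 + 75 + 63 + 72 + 75 + 65 + 78)/7 = 71.7143
Σ_{t=1}^{5}(x_t−x̄)(x_{t+2}−x̄) = -28.8776
γ_2 = -28.8776 / 7 = -4.125

-4.125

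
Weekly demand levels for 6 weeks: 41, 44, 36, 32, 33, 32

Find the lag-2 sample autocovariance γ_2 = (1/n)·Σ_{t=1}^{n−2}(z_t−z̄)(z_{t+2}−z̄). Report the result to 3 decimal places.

Mean z̄ = (41 + 44 + 36 + 32 + 33 + 32)/6 = 36.3333
Deviations: 4.6667, 7.6667, -0.3333, -4.3333, -3.3333, -4.3333
Σ_{t=1}^{4}(z_t−z̄)(z_{t+2}−z̄) = -14.8889
γ_2 = -14.8889 / 6 = -2.481

-2.481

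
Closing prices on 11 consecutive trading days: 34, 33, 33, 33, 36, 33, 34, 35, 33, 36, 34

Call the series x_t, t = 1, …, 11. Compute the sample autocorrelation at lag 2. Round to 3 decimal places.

0.071

Mean x̄ = (34 + 33 + 33 + 33 + 36 + 33 + 34 + 35 + 33 + 36 + 34)/11 = 34.0000
Numerator Σ_{t=1}^{9}(x_t−x̄)(x_{t+2}−x̄) = 1.0000
Denominator Σ(x_t−x̄)² = 14.0000
r_2 = 1.0000 / 14.0000 = 0.071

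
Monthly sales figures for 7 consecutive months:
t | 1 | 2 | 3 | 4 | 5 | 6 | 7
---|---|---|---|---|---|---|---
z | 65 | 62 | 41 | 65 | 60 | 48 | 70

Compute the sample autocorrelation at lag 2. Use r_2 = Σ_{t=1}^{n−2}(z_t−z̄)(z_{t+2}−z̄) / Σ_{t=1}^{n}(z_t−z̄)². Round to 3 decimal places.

-0.257

Mean z̄ = (65 + 62 + 41 + 65 + 60 + 48 + 70)/7 = 58.7143
Numerator Σ_{t=1}^{5}(z_t−z̄)(z_{t+2}−z̄) = -166.3061
Denominator Σ(z_t−z̄)² = 647.4286
r_2 = -166.3061 / 647.4286 = -0.257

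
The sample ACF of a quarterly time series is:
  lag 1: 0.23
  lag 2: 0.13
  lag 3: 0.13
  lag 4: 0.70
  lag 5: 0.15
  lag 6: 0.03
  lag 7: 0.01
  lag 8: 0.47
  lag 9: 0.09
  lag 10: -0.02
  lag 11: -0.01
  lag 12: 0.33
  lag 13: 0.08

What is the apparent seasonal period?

4

The largest autocorrelation is r_4 = 0.70, with weaker echoes at lags 8 (0.47) and 12 (0.33); the remaining lags stay at or below 0.23. The elevated value at lag 1 (0.23), dropping to 0.13 at lag 2, reflects decaying short-term dependence rather than seasonality.
The dominant spike at lag 4 indicates a seasonal period of 4.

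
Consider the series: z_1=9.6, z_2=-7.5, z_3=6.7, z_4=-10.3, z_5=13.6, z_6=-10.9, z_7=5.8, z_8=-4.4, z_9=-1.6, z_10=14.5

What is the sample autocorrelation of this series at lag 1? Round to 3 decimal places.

Mean z̄ = (9.6 − 7.5 + 6.7 − 10.3 + 13.6 − 10.9 + 5.8 − 4.4 − 1.6 + 14.5)/10 = 1.5500
Numerator Σ_{t=1}^{9}(z_t−z̄)(z_{t+1}−z̄) = -573.5525
Denominator Σ(z_t−z̄)² = 844.9450
r_1 = -573.5525 / 844.9450 = -0.679

-0.679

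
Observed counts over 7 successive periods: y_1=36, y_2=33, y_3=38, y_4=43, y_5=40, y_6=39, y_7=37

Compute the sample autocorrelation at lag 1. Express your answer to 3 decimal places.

0.350

Mean ȳ = (36 + 33 + 38 + 43 + 40 + 39 + 37)/7 = 38.0000
Σ(y_t−ȳ)(y_{t+1}−ȳ) = (10.0000) + (0.0000) + (0.0000) + (10.0000) + (2.0000) + (-1.0000) = 21.0000
Denominator Σ(y_t−ȳ)² = 60.0000
r_1 = 21.0000 / 60.0000 = 0.350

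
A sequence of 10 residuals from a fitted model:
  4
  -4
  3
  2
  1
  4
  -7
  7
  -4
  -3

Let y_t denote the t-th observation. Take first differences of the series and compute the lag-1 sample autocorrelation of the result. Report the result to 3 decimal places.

-0.749

First differences Δy: -8, 7, -1, -1, 3, -11, 14, -11, 1
Mean of differences = -0.7778
Numerator Σ(Δy_t−Δȳ)(Δy_{t+1}−Δȳ) = -417.6049
Denominator Σ(Δy_t−Δȳ)² = 557.5556
r_1(Δy) = -417.6049 / 557.5556 = -0.749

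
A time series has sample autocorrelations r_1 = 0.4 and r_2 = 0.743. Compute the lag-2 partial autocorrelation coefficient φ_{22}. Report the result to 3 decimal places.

0.694

φ_{22} = (r_2 − r_1²) / (1 − r_1²)
r_1² = (0.4)² = 0.16
Numerator = 0.743 − 0.1600 = 0.5830; denominator = 1 − 0.1600 = 0.8400
φ_{22} = 0.5830 / 0.8400 = 0.694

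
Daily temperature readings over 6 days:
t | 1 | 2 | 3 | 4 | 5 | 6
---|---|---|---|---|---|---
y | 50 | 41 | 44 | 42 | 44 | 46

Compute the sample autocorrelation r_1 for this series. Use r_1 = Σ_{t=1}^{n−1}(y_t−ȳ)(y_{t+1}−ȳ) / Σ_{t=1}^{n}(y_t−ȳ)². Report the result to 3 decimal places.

-0.306

Mean ȳ = (50 + 41 + 44 + 42 + 44 + 46)/6 = 44.5000
Numerator Σ_{t=1}^{5}(y_t−ȳ)(y_{t+1}−ȳ) = -15.7500
Denominator Σ(y_t−ȳ)² = 51.5000
r_1 = -15.7500 / 51.5000 = -0.306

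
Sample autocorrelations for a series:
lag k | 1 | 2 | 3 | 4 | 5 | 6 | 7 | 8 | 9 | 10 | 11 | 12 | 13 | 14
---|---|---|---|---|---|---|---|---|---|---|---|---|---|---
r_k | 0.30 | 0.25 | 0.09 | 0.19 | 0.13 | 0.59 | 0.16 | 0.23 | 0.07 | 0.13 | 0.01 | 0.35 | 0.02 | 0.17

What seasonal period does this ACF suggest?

The largest autocorrelation is r_6 = 0.59, with a weaker echo at lag 12 (0.35); the remaining lags stay at or below 0.30. The elevated value at lag 1 (0.30), dropping to 0.25 at lag 2, reflects decaying short-term dependence rather than seasonality.
The dominant spike at lag 6 indicates a seasonal period of 6.

6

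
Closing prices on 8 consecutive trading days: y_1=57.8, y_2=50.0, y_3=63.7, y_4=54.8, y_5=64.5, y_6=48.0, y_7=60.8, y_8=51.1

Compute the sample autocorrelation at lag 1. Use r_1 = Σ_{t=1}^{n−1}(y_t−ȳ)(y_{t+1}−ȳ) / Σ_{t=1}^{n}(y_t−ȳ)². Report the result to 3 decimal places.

-0.738

Mean ȳ = (57.8 + 50.0 + 63.7 + 54.8 + 64.5 + 48.0 + 60.8 + 51.1)/8 = 56.3375
Deviations from mean: 1.4625, -6.3375, 7.3625, -1.5375, 8.1625, -8.3375, 4.4625, -5.2375
Σ(y_t−ȳ)(y_{t+1}−ȳ) = (-9.2686) + (-46.6598) + (-11.3198) + (-12.5498) + (-68.0548) + (-37.2061) + (-23.3723) = -208.4314
Denominator Σ(y_t−ȳ)² = 282.3588
r_1 = -208.4314 / 282.3588 = -0.738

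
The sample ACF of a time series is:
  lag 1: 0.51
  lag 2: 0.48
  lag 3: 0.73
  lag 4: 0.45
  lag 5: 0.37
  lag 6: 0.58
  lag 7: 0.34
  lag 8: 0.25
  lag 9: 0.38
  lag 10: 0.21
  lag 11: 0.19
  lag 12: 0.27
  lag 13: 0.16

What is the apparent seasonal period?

The largest autocorrelation is r_3 = 0.73, with a weaker echo at lag 6 (0.58); the remaining lags stay at or below 0.51. The elevated value at lag 1 (0.51), dropping to 0.48 at lag 2, reflects decaying short-term dependence rather than seasonality.
The dominant spike at lag 3 indicates a seasonal period of 3.

3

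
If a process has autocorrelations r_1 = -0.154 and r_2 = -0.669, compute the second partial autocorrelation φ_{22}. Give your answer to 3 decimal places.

φ_{22} = (r_2 − r_1²) / (1 − r_1²)
r_1² = (-0.154)² = 0.023716
Numerator = -0.669 − 0.0237 = -0.6927; denominator = 1 − 0.0237 = 0.9763
φ_{22} = -0.6927 / 0.9763 = -0.710

-0.710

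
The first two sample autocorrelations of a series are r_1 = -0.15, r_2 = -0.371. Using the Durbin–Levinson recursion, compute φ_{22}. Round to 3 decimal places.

-0.403

φ_{22} = (r_2 − r_1²) / (1 − r_1²)
r_1² = (-0.15)² = 0.0225
Numerator = -0.371 − 0.0225 = -0.3935; denominator = 1 − 0.0225 = 0.9775
φ_{22} = -0.3935 / 0.9775 = -0.403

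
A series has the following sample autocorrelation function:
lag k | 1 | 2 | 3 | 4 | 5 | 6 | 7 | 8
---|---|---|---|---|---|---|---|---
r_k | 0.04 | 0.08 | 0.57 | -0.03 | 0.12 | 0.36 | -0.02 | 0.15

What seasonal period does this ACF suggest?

3

The largest autocorrelation is r_3 = 0.57, with a weaker echo at lag 6 (0.36); the remaining lags stay at or below 0.15.
The dominant spike at lag 3 indicates a seasonal period of 3.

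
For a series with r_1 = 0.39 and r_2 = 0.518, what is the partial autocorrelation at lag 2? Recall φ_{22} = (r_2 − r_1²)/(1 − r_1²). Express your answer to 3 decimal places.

φ_{22} = (r_2 − r_1²) / (1 − r_1²)
r_1² = (0.39)² = 0.1521
Numerator = 0.518 − 0.1521 = 0.3659; denominator = 1 − 0.1521 = 0.8479
φ_{22} = 0.3659 / 0.8479 = 0.432

0.432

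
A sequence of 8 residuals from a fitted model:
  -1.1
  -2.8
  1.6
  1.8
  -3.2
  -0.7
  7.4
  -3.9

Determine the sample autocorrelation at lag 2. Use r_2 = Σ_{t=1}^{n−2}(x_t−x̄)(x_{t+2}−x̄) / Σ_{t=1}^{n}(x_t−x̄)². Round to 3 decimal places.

Mean x̄ = (-1.1 − 2.8 + 1.6 + 1.8 − 3.2 − 0.7 + 7.4 − 3.9)/8 = -0.1125
Deviations from mean: -0.9875, -2.6875, 1.7125, 1.9125, -3.0875, -0.5875, 7.5125, -3.7875
Σ(x_t−x̄)(x_{t+2}−x̄) = (-1.6911) + (-5.1398) + (-5.2873) + (-1.1236) + (-23.1948) + (2.2252) = -34.2116
Denominator Σ(x_t−x̄)² = 95.4488
r_2 = -34.2116 / 95.4488 = -0.358

-0.358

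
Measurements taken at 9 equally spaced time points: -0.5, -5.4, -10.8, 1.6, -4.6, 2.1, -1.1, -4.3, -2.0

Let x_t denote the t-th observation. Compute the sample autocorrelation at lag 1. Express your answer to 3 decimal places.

Mean x̄ = (-0.5 − 5.4 − 10.8 + 1.6 − 4.6 + 2.1 − 1.1 − 4.3 − 2.0)/9 = -2.7778
Numerator Σ_{t=1}^{8}(x_t−x̄)(x_{t+1}−x̄) = -32.4760
Denominator Σ(x_t−x̄)² = 128.4356
r_1 = -32.4760 / 128.4356 = -0.253

-0.253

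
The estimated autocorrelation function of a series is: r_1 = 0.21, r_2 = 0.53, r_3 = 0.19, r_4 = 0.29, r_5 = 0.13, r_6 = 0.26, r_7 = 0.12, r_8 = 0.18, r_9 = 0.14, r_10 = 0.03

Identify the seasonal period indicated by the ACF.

2

The largest autocorrelation is r_2 = 0.53, with weaker echoes at lags 4 (0.29) and 6 (0.26); the remaining lags stay at or below 0.21.
The dominant spike at lag 2 indicates a seasonal period of 2.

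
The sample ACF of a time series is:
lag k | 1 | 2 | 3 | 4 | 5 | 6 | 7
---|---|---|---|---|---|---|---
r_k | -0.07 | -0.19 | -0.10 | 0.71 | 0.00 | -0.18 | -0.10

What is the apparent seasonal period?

4

The largest autocorrelation is r_4 = 0.71; the remaining lags stay at or below 0.00.
The dominant spike at lag 4 indicates a seasonal period of 4.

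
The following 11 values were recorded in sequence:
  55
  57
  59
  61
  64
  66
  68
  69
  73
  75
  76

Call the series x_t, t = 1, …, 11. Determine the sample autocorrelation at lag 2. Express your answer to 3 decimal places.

0.464

Mean x̄ = (55 + 57 + 59 + 61 + 64 + 66 + 68 + 69 + 73 + 75 + 76)/11 = 65.7273
Numerator Σ_{t=1}^{9}(x_t−x̄)(x_{t+2}−x̄) = 242.3058
Denominator Σ(x_t−x̄)² = 522.1818
r_2 = 242.3058 / 522.1818 = 0.464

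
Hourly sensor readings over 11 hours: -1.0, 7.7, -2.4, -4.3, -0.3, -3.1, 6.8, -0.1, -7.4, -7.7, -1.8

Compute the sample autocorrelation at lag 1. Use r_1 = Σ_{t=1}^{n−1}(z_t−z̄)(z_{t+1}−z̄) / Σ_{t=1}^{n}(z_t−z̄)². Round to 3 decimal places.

Mean z̄ = (-1.0 + 7.7 − 2.4 − 4.3 − 0.3 − 3.1 + 6.8 − 0.1 − 7.4 − 7.7 − 1.8)/11 = -1.2364
Numerator Σ_{t=1}^{10}(z_t−z̄)(z_{t+1}−z̄) = 21.2987
Denominator Σ(z_t−z̄)² = 240.9655
r_1 = 21.2987 / 240.9655 = 0.088

0.088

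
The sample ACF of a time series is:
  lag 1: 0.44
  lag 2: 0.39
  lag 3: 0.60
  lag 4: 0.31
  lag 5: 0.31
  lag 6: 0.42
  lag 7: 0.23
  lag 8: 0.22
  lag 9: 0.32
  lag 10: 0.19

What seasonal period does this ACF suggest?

3

The largest autocorrelation is r_3 = 0.60; the remaining lags stay at or below 0.44. The elevated value at lag 1 (0.44), dropping to 0.39 at lag 2, reflects decaying short-term dependence rather than seasonality.
The dominant spike at lag 3 indicates a seasonal period of 3.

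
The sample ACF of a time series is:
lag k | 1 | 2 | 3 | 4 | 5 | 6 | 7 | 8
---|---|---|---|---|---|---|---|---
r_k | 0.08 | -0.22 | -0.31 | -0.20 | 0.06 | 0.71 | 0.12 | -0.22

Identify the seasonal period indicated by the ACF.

6

The largest autocorrelation is r_6 = 0.71; the remaining lags stay at or below 0.12.
The dominant spike at lag 6 indicates a seasonal period of 6.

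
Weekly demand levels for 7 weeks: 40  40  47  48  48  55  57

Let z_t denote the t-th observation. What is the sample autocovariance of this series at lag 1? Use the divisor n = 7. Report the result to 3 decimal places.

19.242

Mean z̄ = (40 + 40 + 47 + 48 + 48 + 55 + 57)/7 = 47.8571
Deviations: -7.8571, -7.8571, -0.8571, 0.1429, 0.1429, 7.1429, 9.1429
Σ_{t=1}^{6}(z_t−z̄)(z_{t+1}−z̄) = 134.6939
γ_1 = 134.6939 / 7 = 19.242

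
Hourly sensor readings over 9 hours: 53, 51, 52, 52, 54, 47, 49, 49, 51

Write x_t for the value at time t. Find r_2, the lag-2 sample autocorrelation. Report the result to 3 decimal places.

Mean x̄ = (53 + 51 + 52 + 52 + 54 + 47 + 49 + 49 + 51)/9 = 50.8889
Σ(x_t−x̄)(x_{t+2}−x̄) = (2.3457) + (0.1235) + (3.4568) + (-4.3210) + (-5.8765) + (7.3457) + (-0.2099) = 2.8642
Denominator Σ(x_t−x̄)² = 38.8889
r_2 = 2.8642 / 38.8889 = 0.074

0.074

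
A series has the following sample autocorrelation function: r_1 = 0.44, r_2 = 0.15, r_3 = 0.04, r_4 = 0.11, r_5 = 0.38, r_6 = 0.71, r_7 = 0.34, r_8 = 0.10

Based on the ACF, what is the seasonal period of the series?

The largest autocorrelation is r_6 = 0.71; the remaining lags stay at or below 0.44. The elevated value at lag 1 (0.44), dropping to 0.15 at lag 2, reflects decaying short-term dependence rather than seasonality.
The dominant spike at lag 6 indicates a seasonal period of 6.

6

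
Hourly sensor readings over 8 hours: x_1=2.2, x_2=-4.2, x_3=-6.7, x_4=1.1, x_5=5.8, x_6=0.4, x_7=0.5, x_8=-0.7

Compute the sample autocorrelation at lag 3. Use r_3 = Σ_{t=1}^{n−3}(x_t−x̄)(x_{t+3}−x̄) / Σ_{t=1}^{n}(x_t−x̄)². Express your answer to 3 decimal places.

Mean x̄ = (2.2 − 4.2 − 6.7 + 1.1 + 5.8 + 0.4 + 0.5 − 0.7)/8 = -0.2000
Deviations from mean: 2.4000, -4.0000, -6.5000, 1.3000, 6.0000, 0.6000, 0.7000, -0.5000
Σ(x_t−x̄)(x_{t+3}−x̄) = (3.1200) + (-24.0000) + (-3.9000) + (0.9100) + (-3.0000) = -26.8700
Denominator Σ(x_t−x̄)² = 102.8000
r_3 = -26.8700 / 102.8000 = -0.261

-0.261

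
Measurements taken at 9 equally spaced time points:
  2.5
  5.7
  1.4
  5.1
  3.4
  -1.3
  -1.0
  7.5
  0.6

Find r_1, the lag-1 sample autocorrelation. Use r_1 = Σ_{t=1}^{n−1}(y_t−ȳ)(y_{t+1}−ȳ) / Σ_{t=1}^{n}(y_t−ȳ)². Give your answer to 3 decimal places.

Mean ȳ = (2.5 + 5.7 + 1.4 + 5.1 + 3.4 − 1.3 − 1.0 + 7.5 + 0.6)/9 = 2.6556
Numerator Σ_{t=1}^{8}(y_t−ȳ)(y_{t+1}−ȳ) = -21.6975
Denominator Σ(y_t−ȳ)² = 74.1022
r_1 = -21.6975 / 74.1022 = -0.293

-0.293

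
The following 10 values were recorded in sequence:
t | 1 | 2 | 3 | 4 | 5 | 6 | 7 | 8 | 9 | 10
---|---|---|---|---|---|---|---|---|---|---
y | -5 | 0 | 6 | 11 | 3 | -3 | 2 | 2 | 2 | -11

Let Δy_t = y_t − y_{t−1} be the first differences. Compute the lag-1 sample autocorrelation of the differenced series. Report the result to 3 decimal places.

First differences Δy: 5, 6, 5, -8, -6, 5, 0, 0, -13
Mean of differences = -0.6667
Numerator Σ(Δy_t−Δȳ)(Δy_{t+1}−Δȳ) = 38.8889
Denominator Σ(Δy_t−Δȳ)² = 376.0000
r_1(Δy) = 38.8889 / 376.0000 = 0.103

0.103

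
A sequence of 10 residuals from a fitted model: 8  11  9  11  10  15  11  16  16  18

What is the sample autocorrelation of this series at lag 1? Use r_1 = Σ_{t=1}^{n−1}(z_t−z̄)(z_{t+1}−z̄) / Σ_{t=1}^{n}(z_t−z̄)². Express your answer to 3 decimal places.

0.350

Mean z̄ = (8 + 11 + 9 + 11 + 10 + 15 + 11 + 16 + 16 + 18)/10 = 12.5000
Numerator Σ_{t=1}^{9}(z_t−z̄)(z_{t+1}−z̄) = 37.2500
Denominator Σ(z_t−z̄)² = 106.5000
r_1 = 37.2500 / 106.5000 = 0.350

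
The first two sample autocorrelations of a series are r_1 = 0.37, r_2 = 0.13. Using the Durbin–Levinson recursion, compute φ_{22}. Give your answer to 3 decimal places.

φ_{22} = (r_2 − r_1²) / (1 − r_1²)
r_1² = (0.37)² = 0.1369
Numerator = 0.13 − 0.1369 = -0.0069; denominator = 1 − 0.1369 = 0.8631
φ_{22} = -0.0069 / 0.8631 = -0.008

-0.008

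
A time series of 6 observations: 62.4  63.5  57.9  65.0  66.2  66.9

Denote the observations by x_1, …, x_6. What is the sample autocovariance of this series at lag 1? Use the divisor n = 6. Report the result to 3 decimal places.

Mean x̄ = (62.4 + 63.5 + 57.9 + 65.0 + 66.2 + 66.9)/6 = 63.6500
Σ_{t=1}^{5}(x_t−x̄)(x_{t+1}−x̄) = 5.0175
γ_1 = 5.0175 / 6 = 0.836

0.836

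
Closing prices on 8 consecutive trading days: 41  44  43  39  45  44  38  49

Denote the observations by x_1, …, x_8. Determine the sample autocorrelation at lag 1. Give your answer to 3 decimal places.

Mean x̄ = (41 + 44 + 43 + 39 + 45 + 44 + 38 + 49)/8 = 42.8750
Deviations from mean: -1.8750, 1.1250, 0.1250, -3.8750, 2.1250, 1.1250, -4.8750, 6.1250
Σ(x_t−x̄)(x_{t+1}−x̄) = (-2.1094) + (0.1406) + (-0.4844) + (-8.2344) + (2.3906) + (-5.4844) + (-29.8594) = -43.6406
Denominator Σ(x_t−x̄)² = 86.8750
r_1 = -43.6406 / 86.8750 = -0.502

-0.502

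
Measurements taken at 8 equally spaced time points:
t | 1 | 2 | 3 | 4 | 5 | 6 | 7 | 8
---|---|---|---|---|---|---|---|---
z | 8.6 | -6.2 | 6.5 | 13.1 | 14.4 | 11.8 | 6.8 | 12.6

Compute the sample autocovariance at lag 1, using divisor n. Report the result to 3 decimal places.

6.566

Mean z̄ = (8.6 − 6.2 + 6.5 + 13.1 + 14.4 + 11.8 + 6.8 + 12.6)/8 = 8.4500
Deviations: 0.1500, -14.6500, -1.9500, 4.6500, 5.9500, 3.3500, -1.6500, 4.1500
Σ_{t=1}^{7}(z_t−z̄)(z_{t+1}−z̄) = 52.5275
γ_1 = 52.5275 / 8 = 6.566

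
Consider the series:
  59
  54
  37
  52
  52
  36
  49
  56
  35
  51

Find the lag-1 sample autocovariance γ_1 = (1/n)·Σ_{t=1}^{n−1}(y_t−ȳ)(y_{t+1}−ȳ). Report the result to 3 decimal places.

-22.171

Mean ȳ = (59 + 54 + 37 + 52 + 52 + 36 + 49 + 56 + 35 + 51)/10 = 48.1000
Σ_{t=1}^{9}(y_t−ȳ)(y_{t+1}−ȳ) = -221.7100
γ_1 = -221.7100 / 10 = -22.171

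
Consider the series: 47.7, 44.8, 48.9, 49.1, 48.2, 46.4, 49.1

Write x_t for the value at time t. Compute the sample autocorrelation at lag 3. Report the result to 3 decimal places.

Mean x̄ = (47.7 + 44.8 + 48.9 + 49.1 + 48.2 + 46.4 + 49.1)/7 = 47.7429
Deviations from mean: -0.0429, -2.9429, 1.1571, 1.3571, 0.4571, -1.3429, 1.3571
Σ(x_t−x̄)(x_{t+3}−x̄) = (-0.0582) + (-1.3453) + (-1.5539) + (1.8418) = -1.1155
Denominator Σ(x_t−x̄)² = 15.6971
r_3 = -1.1155 / 15.6971 = -0.071

-0.071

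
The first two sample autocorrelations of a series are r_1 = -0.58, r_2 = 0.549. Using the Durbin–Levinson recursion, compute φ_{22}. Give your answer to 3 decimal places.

φ_{22} = (r_2 − r_1²) / (1 − r_1²)
r_1² = (-0.58)² = 0.3364
Numerator = 0.549 − 0.3364 = 0.2126; denominator = 1 − 0.3364 = 0.6636
φ_{22} = 0.2126 / 0.6636 = 0.320

0.320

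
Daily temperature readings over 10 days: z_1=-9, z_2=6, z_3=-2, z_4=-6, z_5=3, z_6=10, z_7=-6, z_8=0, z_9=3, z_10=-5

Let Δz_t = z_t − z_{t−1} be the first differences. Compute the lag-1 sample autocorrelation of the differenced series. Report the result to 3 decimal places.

First differences Δz: 15, -8, -4, 9, 7, -16, 6, 3, -8
Mean of differences = 0.4444
Numerator Σ(Δz_t−Δz̄)(Δz_{t+1}−Δz̄) = -273.8642
Denominator Σ(Δz_t−Δz̄)² = 798.2222
r_1(Δz) = -273.8642 / 798.2222 = -0.343

-0.343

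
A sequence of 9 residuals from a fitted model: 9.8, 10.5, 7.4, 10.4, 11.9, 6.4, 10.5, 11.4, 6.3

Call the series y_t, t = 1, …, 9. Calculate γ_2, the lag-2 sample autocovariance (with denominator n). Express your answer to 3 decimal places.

-1.596

Mean ȳ = (9.8 + 10.5 + 7.4 + 10.4 + 11.9 + 6.4 + 10.5 + 11.4 + 6.3)/9 = 9.4000
Σ_{t=1}^{7}(y_t−ȳ)(y_{t+2}−ȳ) = -14.3600
γ_2 = -14.3600 / 9 = -1.596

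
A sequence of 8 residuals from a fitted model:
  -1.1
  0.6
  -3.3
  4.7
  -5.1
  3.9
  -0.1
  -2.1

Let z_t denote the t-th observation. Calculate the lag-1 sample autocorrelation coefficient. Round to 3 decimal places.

Mean z̄ = (-1.1 + 0.6 − 3.3 + 4.7 − 5.1 + 3.9 − 0.1 − 2.1)/8 = -0.3125
Deviations from mean: -0.7875, 0.9125, -2.9875, 5.0125, -4.7875, 4.2125, 0.2125, -1.7875
Σ(z_t−z̄)(z_{t+1}−z̄) = (-0.7186) + (-2.7261) + (-14.9748) + (-23.9973) + (-20.1673) + (0.8952) + (-0.3798) = -62.0689
Denominator Σ(z_t−z̄)² = 79.4088
r_1 = -62.0689 / 79.4088 = -0.782

-0.782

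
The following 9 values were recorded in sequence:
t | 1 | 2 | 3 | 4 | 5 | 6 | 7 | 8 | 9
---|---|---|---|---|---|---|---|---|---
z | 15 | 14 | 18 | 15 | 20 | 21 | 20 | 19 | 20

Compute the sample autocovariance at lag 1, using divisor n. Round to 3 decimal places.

Mean z̄ = (15 + 14 + 18 + 15 + 20 + 21 + 20 + 19 + 20)/9 = 18.0000
Σ_{t=1}^{8}(z_t−z̄)(z_{t+1}−z̄) = 22.0000
γ_1 = 22.0000 / 9 = 2.444

2.444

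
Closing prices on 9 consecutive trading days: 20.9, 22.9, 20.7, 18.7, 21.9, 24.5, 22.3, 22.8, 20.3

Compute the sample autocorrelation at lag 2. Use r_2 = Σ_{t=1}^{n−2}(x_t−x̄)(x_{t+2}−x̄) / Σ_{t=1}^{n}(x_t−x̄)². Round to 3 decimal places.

-0.386

Mean x̄ = (20.9 + 22.9 + 20.7 + 18.7 + 21.9 + 24.5 + 22.3 + 22.8 + 20.3)/9 = 21.6667
Σ(x_t−x̄)(x_{t+2}−x̄) = (0.7411) + (-3.6589) + (-0.2256) + (-8.4056) + (0.1478) + (3.2111) + (-0.8656) = -9.0556
Denominator Σ(x_t−x̄)² = 23.4800
r_2 = -9.0556 / 23.4800 = -0.386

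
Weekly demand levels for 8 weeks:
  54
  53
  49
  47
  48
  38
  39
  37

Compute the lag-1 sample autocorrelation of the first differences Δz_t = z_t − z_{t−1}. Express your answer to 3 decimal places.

First differences Δz: -1, -4, -2, 1, -10, 1, -2
Mean of differences = -2.4286
Numerator Σ(Δz_t−Δz̄)(Δz_{t+1}−Δz̄) = -51.8980
Denominator Σ(Δz_t−Δz̄)² = 85.7143
r_1(Δz) = -51.8980 / 85.7143 = -0.605

-0.605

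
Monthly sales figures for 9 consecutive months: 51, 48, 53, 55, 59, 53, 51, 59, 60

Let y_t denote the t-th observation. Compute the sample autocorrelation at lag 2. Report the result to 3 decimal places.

-0.335

Mean ȳ = (51 + 48 + 53 + 55 + 59 + 53 + 51 + 59 + 60)/9 = 54.3333
Σ(y_t−ȳ)(y_{t+2}−ȳ) = (4.4444) + (-4.2222) + (-6.2222) + (-0.8889) + (-15.5556) + (-6.2222) + (-18.8889) = -47.5556
Denominator Σ(y_t−ȳ)² = 142.0000
r_2 = -47.5556 / 142.0000 = -0.335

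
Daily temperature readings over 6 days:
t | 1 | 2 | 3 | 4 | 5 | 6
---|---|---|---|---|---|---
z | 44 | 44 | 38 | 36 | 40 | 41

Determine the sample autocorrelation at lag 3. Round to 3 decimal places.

-0.364

Mean z̄ = (44 + 44 + 38 + 36 + 40 + 41)/6 = 40.5000
Σ(z_t−z̄)(z_{t+3}−z̄) = (-15.7500) + (-1.7500) + (-1.2500) = -18.7500
Denominator Σ(z_t−z̄)² = 51.5000
r_3 = -18.7500 / 51.5000 = -0.364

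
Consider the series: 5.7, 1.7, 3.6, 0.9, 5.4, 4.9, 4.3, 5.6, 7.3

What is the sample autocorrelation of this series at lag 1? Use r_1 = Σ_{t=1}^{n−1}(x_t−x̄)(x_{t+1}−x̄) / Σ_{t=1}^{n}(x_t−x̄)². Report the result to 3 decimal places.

Mean x̄ = (5.7 + 1.7 + 3.6 + 0.9 + 5.4 + 4.9 + 4.3 + 5.6 + 7.3)/9 = 4.3778
Numerator Σ_{t=1}^{8}(x_t−x̄)(x_{t+1}−x̄) = 1.6617
Denominator Σ(x_t−x̄)² = 32.9756
r_1 = 1.6617 / 32.9756 = 0.050

0.050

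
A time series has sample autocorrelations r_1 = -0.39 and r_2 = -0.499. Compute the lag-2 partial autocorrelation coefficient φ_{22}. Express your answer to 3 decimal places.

φ_{22} = (r_2 − r_1²) / (1 − r_1²)
r_1² = (-0.39)² = 0.1521
Numerator = -0.499 − 0.1521 = -0.6511; denominator = 1 − 0.1521 = 0.8479
φ_{22} = -0.6511 / 0.8479 = -0.768

-0.768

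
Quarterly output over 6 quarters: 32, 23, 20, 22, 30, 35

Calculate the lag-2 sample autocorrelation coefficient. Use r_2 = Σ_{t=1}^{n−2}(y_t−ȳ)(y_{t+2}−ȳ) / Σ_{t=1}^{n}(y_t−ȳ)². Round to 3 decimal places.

Mean ȳ = (32 + 23 + 20 + 22 + 30 + 35)/6 = 27.0000
Deviations from mean: 5.0000, -4.0000, -7.0000, -5.0000, 3.0000, 8.0000
Σ(y_t−ȳ)(y_{t+2}−ȳ) = (-35.0000) + (20.0000) + (-21.0000) + (-40.0000) = -76.0000
Denominator Σ(y_t−ȳ)² = 188.0000
r_2 = -76.0000 / 188.0000 = -0.404

-0.404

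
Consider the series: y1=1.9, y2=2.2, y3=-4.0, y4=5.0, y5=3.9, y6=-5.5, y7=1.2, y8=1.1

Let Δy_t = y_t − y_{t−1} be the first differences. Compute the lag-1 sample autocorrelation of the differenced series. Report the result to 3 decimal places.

-0.477

First differences Δy: 0.3, -6.2, 9.0, -1.1, -9.4, 6.7, -0.1
Mean of differences = -0.1143
Numerator Σ(Δy_t−Δȳ)(Δy_{t+1}−Δȳ) = -120.9973
Denominator Σ(Δy_t−Δȳ)² = 253.9086
r_1(Δy) = -120.9973 / 253.9086 = -0.477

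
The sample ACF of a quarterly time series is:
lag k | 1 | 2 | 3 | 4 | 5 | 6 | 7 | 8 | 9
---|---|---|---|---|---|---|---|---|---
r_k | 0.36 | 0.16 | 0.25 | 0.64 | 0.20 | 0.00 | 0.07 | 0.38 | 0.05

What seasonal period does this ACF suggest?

The largest autocorrelation is r_4 = 0.64, with a weaker echo at lag 8 (0.38); the remaining lags stay at or below 0.36. The elevated value at lag 1 (0.36), dropping to 0.16 at lag 2, reflects decaying short-term dependence rather than seasonality.
The dominant spike at lag 4 indicates a seasonal period of 4.

4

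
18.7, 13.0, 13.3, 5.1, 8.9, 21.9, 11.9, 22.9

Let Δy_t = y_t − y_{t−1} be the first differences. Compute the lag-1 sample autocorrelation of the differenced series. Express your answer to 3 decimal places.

-0.450

First differences Δy: -5.7, 0.3, -8.2, 3.8, 13.0, -10.0, 11.0
Mean of differences = 0.6000
Numerator Σ(Δy_t−Δȳ)(Δy_{t+1}−Δȳ) = -225.6300
Denominator Σ(Δy_t−Δȳ)² = 501.7400
r_1(Δy) = -225.6300 / 501.7400 = -0.450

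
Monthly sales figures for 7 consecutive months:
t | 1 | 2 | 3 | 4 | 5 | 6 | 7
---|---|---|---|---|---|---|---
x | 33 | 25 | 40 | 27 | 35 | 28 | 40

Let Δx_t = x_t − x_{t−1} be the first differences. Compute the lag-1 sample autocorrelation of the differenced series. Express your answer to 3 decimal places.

First differences Δx: -8, 15, -13, 8, -7, 12
Mean of differences = 1.1667
Numerator Σ(Δx_t−Δx̄)(Δx_{t+1}−Δx̄) = -563.8611
Denominator Σ(Δx_t−Δx̄)² = 706.8333
r_1(Δx) = -563.8611 / 706.8333 = -0.798

-0.798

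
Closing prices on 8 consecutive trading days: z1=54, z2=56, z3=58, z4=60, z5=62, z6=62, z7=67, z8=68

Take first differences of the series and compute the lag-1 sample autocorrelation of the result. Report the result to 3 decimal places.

-0.643

First differences Δz: 2, 2, 2, 2, 0, 5, 1
Mean of differences = 2.0000
Numerator Σ(Δz_t−Δz̄)(Δz_{t+1}−Δz̄) = -9.0000
Denominator Σ(Δz_t−Δz̄)² = 14.0000
r_1(Δz) = -9.0000 / 14.0000 = -0.643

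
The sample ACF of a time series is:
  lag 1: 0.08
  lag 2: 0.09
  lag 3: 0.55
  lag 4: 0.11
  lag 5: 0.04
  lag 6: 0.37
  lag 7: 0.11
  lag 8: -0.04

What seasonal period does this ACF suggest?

3

The largest autocorrelation is r_3 = 0.55, with a weaker echo at lag 6 (0.37); the remaining lags stay at or below 0.11.
The dominant spike at lag 3 indicates a seasonal period of 3.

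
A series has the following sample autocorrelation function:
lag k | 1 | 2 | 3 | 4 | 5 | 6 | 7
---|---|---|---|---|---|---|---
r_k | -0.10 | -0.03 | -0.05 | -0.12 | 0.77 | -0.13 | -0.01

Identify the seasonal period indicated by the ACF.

The largest autocorrelation is r_5 = 0.77; the remaining lags stay at or below -0.01.
The dominant spike at lag 5 indicates a seasonal period of 5.

5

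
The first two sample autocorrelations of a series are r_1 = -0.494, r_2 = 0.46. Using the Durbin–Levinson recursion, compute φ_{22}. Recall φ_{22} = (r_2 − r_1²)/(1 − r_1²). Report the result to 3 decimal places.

φ_{22} = (r_2 − r_1²) / (1 − r_1²)
r_1² = (-0.494)² = 0.244036
Numerator = 0.46 − 0.2440 = 0.2160; denominator = 1 − 0.2440 = 0.7560
φ_{22} = 0.2160 / 0.7560 = 0.286

0.286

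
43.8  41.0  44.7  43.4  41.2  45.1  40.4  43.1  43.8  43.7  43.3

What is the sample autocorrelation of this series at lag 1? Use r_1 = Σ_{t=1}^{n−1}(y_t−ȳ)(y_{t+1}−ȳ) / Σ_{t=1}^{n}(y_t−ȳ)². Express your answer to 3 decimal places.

-0.586

Mean ȳ = (43.8 + 41.0 + 44.7 + 43.4 + 41.2 + 45.1 + 40.4 + 43.1 + 43.8 + 43.7 + 43.3)/11 = 43.0455
Numerator Σ_{t=1}^{10}(y_t−ȳ)(y_{t+1}−ȳ) = -13.6648
Denominator Σ(y_t−ȳ)² = 23.3073
r_1 = -13.6648 / 23.3073 = -0.586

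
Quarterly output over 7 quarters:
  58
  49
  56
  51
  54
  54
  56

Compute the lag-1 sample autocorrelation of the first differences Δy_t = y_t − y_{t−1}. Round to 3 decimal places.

First differences Δy: -9, 7, -5, 3, 0, 2
Mean of differences = -0.3333
Numerator Σ(Δy_t−Δȳ)(Δy_{t+1}−Δȳ) = -111.4444
Denominator Σ(Δy_t−Δȳ)² = 167.3333
r_1(Δy) = -111.4444 / 167.3333 = -0.666

-0.666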